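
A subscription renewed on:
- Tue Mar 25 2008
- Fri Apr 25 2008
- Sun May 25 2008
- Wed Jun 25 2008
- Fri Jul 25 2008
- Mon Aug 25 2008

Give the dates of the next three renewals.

Gaps: 31, 30, 31, 30, 31 days — not constant. Every event is on the 25th of the month.
Pattern: the 25th of each month.
Next: September 2008 → Thu Sep 25 2008.
October 2008: Sat Oct 25 2008.
Next: November 2008 → Tue Nov 25 2008.

Thu Sep 25 2008, Sat Oct 25 2008, Tue Nov 25 2008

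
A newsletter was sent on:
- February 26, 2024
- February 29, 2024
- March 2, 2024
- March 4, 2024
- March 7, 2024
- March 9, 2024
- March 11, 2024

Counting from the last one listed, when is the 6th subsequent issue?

Every event lands on a Monday or Thursday or Saturday (gaps cycle 3, 2, 2, 3, 2, 2).
So the schedule is: every Monday, Thursday and Saturday.
The following Thursday is March 14, 2024.
Next Saturday: March 16, 2024.
Next Monday: March 18, 2024.
Next Thursday: March 21, 2024.
Next Saturday: March 23, 2024.
The following Monday is March 25, 2024.

March 25, 2024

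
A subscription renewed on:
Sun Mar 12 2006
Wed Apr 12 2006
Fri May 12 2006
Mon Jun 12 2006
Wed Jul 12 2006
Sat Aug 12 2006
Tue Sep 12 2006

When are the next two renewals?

Each date is the 12th; the gaps (31, 30, 31, 30, 31, 31) track the month lengths.
The rule is the 12th of each month.
October 2006: Thu Oct 12 2006.
Next: November 2006 → Sun Nov 12 2006.

Thu Oct 12 2006, Sun Nov 12 2006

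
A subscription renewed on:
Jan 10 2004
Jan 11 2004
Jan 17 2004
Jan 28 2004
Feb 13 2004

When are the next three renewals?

Mar 5 2004, Mar 31 2004, May 1 2004

Gaps: 1, 6, 11, 16 days — each gap is 5 larger than the previous one.
Next gap: 21 days. Feb 13 2004 + 21 days = Mar 5 2004.
Next gap: 26 days. Mar 5 2004 + 26 days = Mar 31 2004.
Next gap: 31 days. Mar 31 2004 + 31 days = May 1 2004.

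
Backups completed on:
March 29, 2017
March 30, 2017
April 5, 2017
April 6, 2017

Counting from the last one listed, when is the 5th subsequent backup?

The gap pattern 1, 6, 1 repeats every 2 events.
These are the Wednesdays and Thursdays of each week.
The following Wednesday is April 12, 2017.
The following Thursday is April 13, 2017.
Next Wednesday: April 19, 2017.
Next Thursday: April 20, 2017.
Next Wednesday: April 26, 2017.

April 26, 2017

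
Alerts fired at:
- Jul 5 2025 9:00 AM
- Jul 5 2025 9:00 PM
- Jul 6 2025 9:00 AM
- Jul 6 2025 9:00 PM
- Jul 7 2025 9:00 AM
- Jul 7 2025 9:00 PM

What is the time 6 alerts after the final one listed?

Gaps: 12, 12, 12, 12, 12 hours — each event is 12 hours after the previous one.
Jul 7 2025 9:00 PM + 12 h = Jul 8 2025 9:00 AM.
Jul 8 2025 9:00 AM + 12 h = Jul 8 2025 9:00 PM.
Jul 8 2025 9:00 PM + 12 h = Jul 9 2025 9:00 AM.
Jul 9 2025 9:00 AM + 12 h = Jul 9 2025 9:00 PM.
Jul 9 2025 9:00 PM + 12 h = Jul 10 2025 9:00 AM.
Jul 10 2025 9:00 AM + 12 h = Jul 10 2025 9:00 PM.

Jul 10 2025 9:00 PM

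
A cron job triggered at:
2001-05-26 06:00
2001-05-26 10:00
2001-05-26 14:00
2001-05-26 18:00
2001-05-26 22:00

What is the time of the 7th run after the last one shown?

Gaps: 4, 4, 4, 4 hours — each event is 4 hours after the previous one.
2001-05-26 22:00 + 4 h = 2001-05-27 02:00.
2001-05-27 02:00 + 4 h = 2001-05-27 06:00.
2001-05-27 06:00 + 4 h = 2001-05-27 10:00.
2001-05-27 10:00 + 4 h = 2001-05-27 14:00.
2001-05-27 14:00 + 4 h = 2001-05-27 18:00.
2001-05-27 18:00 + 4 h = 2001-05-27 22:00.
2001-05-27 22:00 + 4 h = 2001-05-28 02:00.

2001-05-28 02:00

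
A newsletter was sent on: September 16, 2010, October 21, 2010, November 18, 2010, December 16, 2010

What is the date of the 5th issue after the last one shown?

May 19, 2011

All dates are Thursdays, 35, 28, 28 days apart.
Specifically, the 3rd Thursday of each month.
3rd Thursday of January 2011: January 20, 2011.
February 2011 — 3rd Thursday is February 17, 2011.
3rd Thursday of March 2011: March 17, 2011.
3rd Thursday of April 2011: April 21, 2011.
May 2011 — 3rd Thursday is May 19, 2011.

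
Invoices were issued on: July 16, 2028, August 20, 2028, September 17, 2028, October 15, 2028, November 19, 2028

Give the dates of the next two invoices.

All dates are Sundays, 35, 28, 28, 35 days apart.
Specifically, the 3rd Sunday of each month.
3rd Sunday of December 2028: December 17, 2028.
3rd Sunday of January 2029: January 21, 2029.

December 17, 2028; January 21, 2029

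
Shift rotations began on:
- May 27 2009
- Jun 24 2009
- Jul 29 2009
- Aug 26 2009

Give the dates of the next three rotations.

Sep 30 2009, Oct 28 2009, Nov 25 2009

Every date is a Wednesday; gaps 28, 35, 28 days.
Each is the last Wednesday of its month (at least one falls on the 29th or later, ruling out '4th Wednesday').
September 2009 ends with Wednesday Sep 30 2009.
Last Wednesday of October 2009: Oct 28 2009.
Last Wednesday of November 2009: Nov 25 2009.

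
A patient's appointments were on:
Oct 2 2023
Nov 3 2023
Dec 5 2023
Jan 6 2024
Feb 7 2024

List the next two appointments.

The spacing is 32, 32, 32, 32 days — always 32 days.
Feb 7 2024 + 32 days = Mar 10 2024.
Mar 10 2024 + 32 days = Apr 11 2024.

Mar 10 2024, Apr 11 2024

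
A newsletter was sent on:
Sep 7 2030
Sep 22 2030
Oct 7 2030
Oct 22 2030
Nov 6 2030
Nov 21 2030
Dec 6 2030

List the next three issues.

Dec 21 2030, Jan 5 2031, Jan 20 2031

The spacing is 15, 15, 15, 15, 15, 15 days — always 15 days.
Dec 6 2030 + 15 days = Dec 21 2030.
Dec 21 2030 + 15 days = Jan 5 2031.
Jan 5 2031 + 15 days = Jan 20 2031.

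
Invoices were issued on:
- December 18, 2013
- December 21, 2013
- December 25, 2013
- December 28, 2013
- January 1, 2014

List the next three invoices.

January 4, 2014; January 8, 2014; January 11, 2014

Every event lands on a Wednesday or Saturday (gaps cycle 3, 4, 3, 4).
So the schedule is: every Wednesday and Saturday.
The following Saturday is January 4, 2014.
Next Wednesday: January 8, 2014.
Next Saturday: January 11, 2014.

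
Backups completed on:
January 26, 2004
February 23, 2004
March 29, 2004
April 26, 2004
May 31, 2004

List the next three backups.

June 28, 2004; July 26, 2004; August 30, 2004

All Mondays; the gaps (28, 35, 28, 35) vary with month length.
This is the last Monday of each month.
June 2004 ends with Monday June 28, 2004.
July 2004 ends with Monday July 26, 2004.
August 2004 ends with Monday August 30, 2004.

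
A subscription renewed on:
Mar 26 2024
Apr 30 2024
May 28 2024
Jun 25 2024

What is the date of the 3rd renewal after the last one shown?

Sep 24 2024

These are Tuesdays with 35, 28, 28-day gaps.
Each is the final Tuesday of its month — Apr 30 2024 is past the 28th, so '4th Tuesday' doesn't fit.
July 2024 ends with Tuesday Jul 30 2024.
Last Tuesday of August 2024: Aug 27 2024.
Last Tuesday of September 2024: Sep 24 2024.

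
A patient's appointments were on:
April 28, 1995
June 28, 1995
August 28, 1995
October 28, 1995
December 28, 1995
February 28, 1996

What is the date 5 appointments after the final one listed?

December 28, 1996

The day-of-month is always 28 (61, 61, 61, 61, 62 days between events).
So this recurs on the 28th of every 2 months.
April 1996: April 28, 1996.
Next: June 1996 → June 28, 1996.
Next: August 1996 → August 28, 1996.
Next: October 1996 → October 28, 1996.
December 1996: December 28, 1996.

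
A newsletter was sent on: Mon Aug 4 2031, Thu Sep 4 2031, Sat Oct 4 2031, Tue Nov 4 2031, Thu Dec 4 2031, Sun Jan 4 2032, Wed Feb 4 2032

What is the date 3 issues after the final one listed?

Tue May 4 2032

Each date is the 4th; the gaps (31, 30, 31, 30, 31, 31) track the month lengths.
The rule is the 4th of each month.
Next: March 2032 → Thu Mar 4 2032.
April 2032: Sun Apr 4 2032.
May 2032: Tue May 4 2032.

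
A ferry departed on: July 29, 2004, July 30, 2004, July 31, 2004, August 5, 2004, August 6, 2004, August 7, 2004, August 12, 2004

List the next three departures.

Gaps: 1, 1, 5, 1, 1, 5 days — not constant, but cyclic with period 3.
The events fall on every Thursday, Friday and Saturday.
Next Friday: August 13, 2004.
The following Saturday is August 14, 2004.
Next Thursday: August 19, 2004.

August 13, 2004; August 14, 2004; August 19, 2004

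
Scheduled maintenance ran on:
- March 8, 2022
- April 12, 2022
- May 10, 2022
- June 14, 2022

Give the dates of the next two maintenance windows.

All dates are Tuesdays, 35, 28, 35 days apart.
Specifically, the 2nd Tuesday of each month.
July 2022 — 2nd Tuesday is July 12, 2022.
August 2022 — 2nd Tuesday is August 9, 2022.

July 12, 2022; August 9, 2022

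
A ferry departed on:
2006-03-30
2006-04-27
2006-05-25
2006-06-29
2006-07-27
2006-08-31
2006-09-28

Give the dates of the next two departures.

2006-10-26, 2006-11-30

These are Thursdays with 28, 28, 35, 28, 35, 28-day gaps.
Each is the final Thursday of its month — 2006-03-30 is past the 28th, so '4th Thursday' doesn't fit.
October 2006 ends with Thursday 2006-10-26.
November 2006 ends with Thursday 2006-11-30.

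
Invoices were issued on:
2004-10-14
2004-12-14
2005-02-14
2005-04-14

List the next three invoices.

2005-06-14, 2005-08-14, 2005-10-14

Each date is the 14th; the gaps (61, 62, 59) track the month lengths.
The rule is the 14th of every 2 months.
Next: June 2005 → 2005-06-14.
August 2005: 2005-08-14.
October 2005: 2005-10-14.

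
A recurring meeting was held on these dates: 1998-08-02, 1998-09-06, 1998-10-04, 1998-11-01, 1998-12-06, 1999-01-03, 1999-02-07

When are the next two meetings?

1999-03-07, 1999-04-04

All dates are Sundays, 35, 28, 28, 35, 28, 35 days apart.
Specifically, the 1st Sunday of each month.
1st Sunday of March 1999: 1999-03-07.
1st Sunday of April 1999: 1999-04-04.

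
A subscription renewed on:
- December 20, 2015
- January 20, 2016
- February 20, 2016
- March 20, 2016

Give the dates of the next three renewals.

The day-of-month is always 20 (31, 31, 29 days between events).
So this recurs on the 20th of each month.
Next: April 2016 → April 20, 2016.
May 2016: May 20, 2016.
June 2016: June 20, 2016.

April 20, 2016; May 20, 2016; June 20, 2016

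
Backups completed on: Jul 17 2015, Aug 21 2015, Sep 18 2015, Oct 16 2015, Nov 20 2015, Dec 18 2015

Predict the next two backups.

Jan 15 2016, Feb 19 2016

All dates are Fridays, 35, 28, 28, 35, 28 days apart.
Specifically, the 3rd Friday of each month.
January 2016 — 3rd Friday is Jan 15 2016.
3rd Friday of February 2016: Feb 19 2016.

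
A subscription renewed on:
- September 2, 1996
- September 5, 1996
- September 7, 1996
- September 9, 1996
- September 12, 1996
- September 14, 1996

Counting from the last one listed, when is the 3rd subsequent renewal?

The gap pattern 3, 2, 2, 3, 2 repeats every 3 events.
These are the Mondays, Thursdays and Saturdays of each week.
Next Monday: September 16, 1996.
Next Thursday: September 19, 1996.
Next Saturday: September 21, 1996.

September 21, 1996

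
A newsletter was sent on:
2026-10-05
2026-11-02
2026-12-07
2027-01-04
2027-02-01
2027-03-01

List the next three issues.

Gaps: 28, 35, 28, 28, 28 days — a mix of 28 and 35. Every date is a Monday.
Each is the 1st Monday of its month.
April 2027 — 1st Monday is 2027-04-05.
1st Monday of May 2027: 2027-05-03.
June 2027 — 1st Monday is 2027-06-07.

2027-04-05, 2027-05-03, 2027-06-07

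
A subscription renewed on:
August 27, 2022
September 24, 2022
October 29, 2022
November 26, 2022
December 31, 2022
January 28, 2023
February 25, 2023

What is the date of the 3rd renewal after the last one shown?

May 27, 2023

All Saturdays; the gaps (28, 35, 28, 35, 28, 28) vary with month length.
This is the last Saturday of each month.
Last Saturday of March 2023: March 25, 2023.
Last Saturday of April 2023: April 29, 2023.
Last Saturday of May 2023: May 27, 2023.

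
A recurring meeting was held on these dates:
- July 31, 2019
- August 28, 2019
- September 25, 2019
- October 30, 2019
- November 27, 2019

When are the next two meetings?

December 25, 2019; January 29, 2020

These are Wednesdays with 28, 28, 35, 28-day gaps.
Each is the final Wednesday of its month — July 31, 2019 is past the 28th, so '4th Wednesday' doesn't fit.
Last Wednesday of December 2019: December 25, 2019.
Last Wednesday of January 2020: January 29, 2020.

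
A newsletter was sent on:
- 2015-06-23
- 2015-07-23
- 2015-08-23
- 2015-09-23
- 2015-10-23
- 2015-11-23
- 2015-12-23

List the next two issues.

Gaps: 30, 31, 31, 30, 31, 30 days — not constant. Every event is on the 23rd of the month.
Pattern: the 23rd of each month.
January 2016: 2016-01-23.
Next: February 2016 → 2016-02-23.

2016-01-23, 2016-02-23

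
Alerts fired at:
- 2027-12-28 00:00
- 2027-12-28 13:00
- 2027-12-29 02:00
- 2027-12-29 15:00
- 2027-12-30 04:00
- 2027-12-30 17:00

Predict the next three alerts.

2027-12-31 06:00, 2027-12-31 19:00, 2028-01-01 08:00

Gaps: 13, 13, 13, 13, 13 hours — each event is 13 hours after the previous one.
2027-12-30 17:00 + 13 h = 2027-12-31 06:00.
2027-12-31 06:00 + 13 h = 2027-12-31 19:00.
2027-12-31 19:00 + 13 h = 2028-01-01 08:00.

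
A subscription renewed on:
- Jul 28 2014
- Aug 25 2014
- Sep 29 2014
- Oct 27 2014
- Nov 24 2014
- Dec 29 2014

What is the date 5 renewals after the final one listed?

Every date is a Monday; gaps 28, 35, 28, 28, 35 days.
Each is the last Monday of its month (at least one falls on the 29th or later, ruling out '4th Monday').
Last Monday of January 2015: Jan 26 2015.
February 2015 ends with Monday Feb 23 2015.
March 2015 ends with Monday Mar 30 2015.
April 2015 ends with Monday Apr 27 2015.
Last Monday of May 2015: May 25 2015.

May 25 2015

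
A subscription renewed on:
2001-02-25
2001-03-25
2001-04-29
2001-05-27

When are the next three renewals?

Every date is a Sunday; gaps 28, 35, 28 days.
Each is the last Sunday of its month (at least one falls on the 29th or later, ruling out '4th Sunday').
June 2001 ends with Sunday 2001-06-24.
July 2001 ends with Sunday 2001-07-29.
August 2001 ends with Sunday 2001-08-26.

2001-06-24, 2001-07-29, 2001-08-26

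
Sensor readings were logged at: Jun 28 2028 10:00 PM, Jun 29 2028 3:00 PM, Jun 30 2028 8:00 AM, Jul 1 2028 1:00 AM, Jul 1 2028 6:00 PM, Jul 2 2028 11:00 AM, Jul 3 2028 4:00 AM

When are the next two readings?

Jul 3 2028 9:00 PM, Jul 4 2028 2:00 PM

Spacing: 17, 17, 17, 17, 17, 17 h — constant 17 h.
Jul 3 2028 4:00 AM + 17 h = Jul 3 2028 9:00 PM.
Jul 3 2028 9:00 PM + 17 h = Jul 4 2028 2:00 PM.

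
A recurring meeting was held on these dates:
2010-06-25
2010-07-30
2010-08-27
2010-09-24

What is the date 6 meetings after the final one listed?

2011-03-25

These are Fridays with 35, 28, 28-day gaps.
Each is the final Friday of its month — 2010-07-30 is past the 28th, so '4th Friday' doesn't fit.
October 2010 ends with Friday 2010-10-29.
November 2010 ends with Friday 2010-11-26.
Last Friday of December 2010: 2010-12-31.
Last Friday of January 2011: 2011-01-28.
February 2011 ends with Friday 2011-02-25.
March 2011 ends with Friday 2011-03-25.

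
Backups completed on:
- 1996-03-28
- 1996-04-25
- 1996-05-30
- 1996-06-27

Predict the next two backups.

All Thursdays; the gaps (28, 35, 28) vary with month length.
This is the last Thursday of each month.
Last Thursday of July 1996: 1996-07-25.
August 1996 ends with Thursday 1996-08-29.

1996-07-25, 1996-08-29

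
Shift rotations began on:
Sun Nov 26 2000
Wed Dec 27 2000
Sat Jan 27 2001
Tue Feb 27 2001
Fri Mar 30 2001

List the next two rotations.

Every event comes 31 days after the last (31, 31, 31, 31).
Fri Mar 30 2001 + 31 days = Mon Apr 30 2001.
Mon Apr 30 2001 + 31 days = Thu May 31 2001.

Mon Apr 30 2001, Thu May 31 2001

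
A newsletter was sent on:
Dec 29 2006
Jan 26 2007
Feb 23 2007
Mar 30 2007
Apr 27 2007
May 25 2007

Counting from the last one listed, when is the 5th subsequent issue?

Every date is a Friday; gaps 28, 28, 35, 28, 28 days.
Each is the last Friday of its month (at least one falls on the 29th or later, ruling out '4th Friday').
June 2007 ends with Friday Jun 29 2007.
July 2007 ends with Friday Jul 27 2007.
August 2007 ends with Friday Aug 31 2007.
Last Friday of September 2007: Sep 28 2007.
Last Friday of October 2007: Oct 26 2007.

Oct 26 2007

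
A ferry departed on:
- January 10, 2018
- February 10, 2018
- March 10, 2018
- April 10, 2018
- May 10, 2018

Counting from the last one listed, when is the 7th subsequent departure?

December 10, 2018

Each date is the 10th; the gaps (31, 28, 31, 30) track the month lengths.
The rule is the 10th of each month.
June 2018: June 10, 2018.
Next: July 2018 → July 10, 2018.
Next: August 2018 → August 10, 2018.
Next: September 2018 → September 10, 2018.
October 2018: October 10, 2018.
Next: November 2018 → November 10, 2018.
December 2018: December 10, 2018.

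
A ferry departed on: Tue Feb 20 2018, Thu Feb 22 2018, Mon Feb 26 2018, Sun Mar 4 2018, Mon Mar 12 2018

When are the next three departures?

Intervals are 2, 4, 6, 8 days — an arithmetic progression with common difference 2.
Next gap: 10 days. Mon Mar 12 2018 + 10 days = Thu Mar 22 2018.
Next gap: 12 days. Thu Mar 22 2018 + 12 days = Tue Apr 3 2018.
Next gap: 14 days. Tue Apr 3 2018 + 14 days = Tue Apr 17 2018.

Thu Mar 22 2018, Tue Apr 3 2018, Tue Apr 17 2018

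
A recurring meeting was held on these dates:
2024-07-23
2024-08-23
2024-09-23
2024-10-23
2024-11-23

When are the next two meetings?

Each date is the 23rd; the gaps (31, 31, 30, 31) track the month lengths.
The rule is the 23rd of each month.
Next: December 2024 → 2024-12-23.
January 2025: 2025-01-23.

2024-12-23, 2025-01-23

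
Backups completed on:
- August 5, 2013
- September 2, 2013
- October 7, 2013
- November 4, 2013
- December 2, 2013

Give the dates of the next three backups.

Gaps: 28, 35, 28, 28 days — a mix of 28 and 35. Every date is a Monday.
Each is the 1st Monday of its month.
January 2014 — 1st Monday is January 6, 2014.
1st Monday of February 2014: February 3, 2014.
March 2014 — 1st Monday is March 3, 2014.

January 6, 2014; February 3, 2014; March 3, 2014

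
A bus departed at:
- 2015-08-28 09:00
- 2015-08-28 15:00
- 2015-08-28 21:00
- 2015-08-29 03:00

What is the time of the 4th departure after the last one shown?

2015-08-30 03:00

The interval is a steady 6 hours (6, 6, 6).
2015-08-29 03:00 + 6 h = 2015-08-29 09:00.
2015-08-29 09:00 + 6 h = 2015-08-29 15:00.
2015-08-29 15:00 + 6 h = 2015-08-29 21:00.
2015-08-29 21:00 + 6 h = 2015-08-30 03:00.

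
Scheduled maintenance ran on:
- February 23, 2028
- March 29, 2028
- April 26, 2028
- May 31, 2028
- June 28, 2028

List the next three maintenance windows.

All Wednesdays; the gaps (35, 28, 35, 28) vary with month length.
This is the last Wednesday of each month.
July 2028 ends with Wednesday July 26, 2028.
Last Wednesday of August 2028: August 30, 2028.
September 2028 ends with Wednesday September 27, 2028.

July 26, 2028; August 30, 2028; September 27, 2028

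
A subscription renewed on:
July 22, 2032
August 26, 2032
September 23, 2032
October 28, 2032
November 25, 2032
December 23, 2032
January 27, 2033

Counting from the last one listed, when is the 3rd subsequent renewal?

April 28, 2033

Gaps: 35, 28, 35, 28, 28, 35 days — a mix of 28 and 35. Every date is a Thursday.
Each is the 4th Thursday of its month.
4th Thursday of February 2033: February 24, 2033.
March 2033 — 4th Thursday is March 24, 2033.
April 2033 — 4th Thursday is April 28, 2033.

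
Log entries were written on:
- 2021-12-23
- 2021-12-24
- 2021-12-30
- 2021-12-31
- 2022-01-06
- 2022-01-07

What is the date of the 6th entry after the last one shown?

The gap pattern 1, 6, 1, 6, 1 repeats every 2 events.
These are the Thursdays and Fridays of each week.
Next Thursday: 2022-01-13.
The following Friday is 2022-01-14.
The following Thursday is 2022-01-20.
Next Friday: 2022-01-21.
The following Thursday is 2022-01-27.
The following Friday is 2022-01-28.

2022-01-28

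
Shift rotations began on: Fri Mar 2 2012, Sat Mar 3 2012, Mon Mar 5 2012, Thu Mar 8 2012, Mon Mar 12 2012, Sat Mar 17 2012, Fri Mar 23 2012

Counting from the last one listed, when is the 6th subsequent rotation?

Sat May 19 2012

Intervals are 1, 2, 3, 4, 5, 6 days — an arithmetic progression with common difference 1.
Next gap: 7 days. Fri Mar 23 2012 + 7 days = Fri Mar 30 2012.
Next gap: 8 days. Fri Mar 30 2012 + 8 days = Sat Apr 7 2012.
Next gap: 9 days. Sat Apr 7 2012 + 9 days = Mon Apr 16 2012.
Next gap: 10 days. Mon Apr 16 2012 + 10 days = Thu Apr 26 2012.
Next gap: 11 days. Thu Apr 26 2012 + 11 days = Mon May 7 2012.
Next gap: 12 days. Mon May 7 2012 + 12 days = Sat May 19 2012.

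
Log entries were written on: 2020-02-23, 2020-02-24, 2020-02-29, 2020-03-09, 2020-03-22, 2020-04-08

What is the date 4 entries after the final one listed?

2020-07-25

Intervals are 1, 5, 9, 13, 17 days — an arithmetic progression with common difference 4.
Next gap: 21 days. 2020-04-08 + 21 days = 2020-04-29.
Next gap: 25 days. 2020-04-29 + 25 days = 2020-05-24.
Next gap: 29 days. 2020-05-24 + 29 days = 2020-06-22.
Next gap: 33 days. 2020-06-22 + 33 days = 2020-07-25.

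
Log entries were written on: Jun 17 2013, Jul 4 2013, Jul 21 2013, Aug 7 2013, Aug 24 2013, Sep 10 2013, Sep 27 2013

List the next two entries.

The spacing is 17, 17, 17, 17, 17, 17 days — always 17 days.
Sep 27 2013 + 17 days = Oct 14 2013.
Oct 14 2013 + 17 days = Oct 31 2013.

Oct 14 2013, Oct 31 2013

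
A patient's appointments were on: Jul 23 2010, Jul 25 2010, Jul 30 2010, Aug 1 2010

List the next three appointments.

Aug 6 2010, Aug 8 2010, Aug 13 2010

Gaps: 2, 5, 2 days — not constant, but cyclic with period 2.
The events fall on every Friday and Sunday.
The following Friday is Aug 6 2010.
The following Sunday is Aug 8 2010.
The following Friday is Aug 13 2010.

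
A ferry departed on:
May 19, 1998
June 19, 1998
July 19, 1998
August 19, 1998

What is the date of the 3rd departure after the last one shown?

Each date is the 19th; the gaps (31, 30, 31) track the month lengths.
The rule is the 19th of each month.
September 1998: September 19, 1998.
Next: October 1998 → October 19, 1998.
Next: November 1998 → November 19, 1998.

November 19, 1998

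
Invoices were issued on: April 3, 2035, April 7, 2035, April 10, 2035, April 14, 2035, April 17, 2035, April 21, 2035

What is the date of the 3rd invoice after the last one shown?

Every event lands on a Tuesday or Saturday (gaps cycle 4, 3, 4, 3, 4).
So the schedule is: every Tuesday and Saturday.
Next Tuesday: April 24, 2035.
The following Saturday is April 28, 2035.
The following Tuesday is May 1, 2035.

May 1, 2035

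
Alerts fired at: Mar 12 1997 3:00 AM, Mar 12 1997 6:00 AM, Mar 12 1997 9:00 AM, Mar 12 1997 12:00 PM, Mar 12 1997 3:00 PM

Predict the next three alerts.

The interval is a steady 3 hours (3, 3, 3, 3).
Mar 12 1997 3:00 PM + 3 h = Mar 12 1997 6:00 PM.
Mar 12 1997 6:00 PM + 3 h = Mar 12 1997 9:00 PM.
Mar 12 1997 9:00 PM + 3 h = Mar 13 1997 12:00 AM.

Mar 12 1997 6:00 PM, Mar 12 1997 9:00 PM, Mar 13 1997 12:00 AM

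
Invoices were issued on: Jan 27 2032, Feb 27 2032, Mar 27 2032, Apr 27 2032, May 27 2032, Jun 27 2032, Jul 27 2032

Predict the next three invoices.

Aug 27 2032, Sep 27 2032, Oct 27 2032

Gaps: 31, 29, 31, 30, 31, 30 days — not constant. Every event is on the 27th of the month.
Pattern: the 27th of each month.
August 2032: Aug 27 2032.
September 2032: Sep 27 2032.
Next: October 2032 → Oct 27 2032.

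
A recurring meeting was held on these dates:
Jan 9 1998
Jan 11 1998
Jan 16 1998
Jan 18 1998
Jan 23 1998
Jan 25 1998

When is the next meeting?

Gaps: 2, 5, 2, 5, 2 days — not constant, but cyclic with period 2.
The events fall on every Friday and Sunday.
The following Friday is Jan 30 1998.

Jan 30 1998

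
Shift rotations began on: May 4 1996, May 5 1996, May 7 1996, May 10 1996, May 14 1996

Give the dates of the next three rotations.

May 19 1996, May 25 1996, Jun 1 1996

Gaps: 1, 2, 3, 4 days — each gap is 1 larger than the previous one.
Next gap: 5 days. May 14 1996 + 5 days = May 19 1996.
Next gap: 6 days. May 19 1996 + 6 days = May 25 1996.
Next gap: 7 days. May 25 1996 + 7 days = Jun 1 1996.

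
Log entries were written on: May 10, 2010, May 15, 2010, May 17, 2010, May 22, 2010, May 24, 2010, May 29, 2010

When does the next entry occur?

May 31, 2010

Gaps: 5, 2, 5, 2, 5 days — not constant, but cyclic with period 2.
The events fall on every Monday and Saturday.
Next Monday: May 31, 2010.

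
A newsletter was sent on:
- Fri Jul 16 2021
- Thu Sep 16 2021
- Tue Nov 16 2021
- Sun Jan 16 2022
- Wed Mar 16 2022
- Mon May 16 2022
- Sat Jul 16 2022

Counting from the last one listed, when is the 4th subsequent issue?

Each date is the 16th; the gaps (62, 61, 61, 59, 61, 61) track the month lengths.
The rule is the 16th of every 2 months.
September 2022: Fri Sep 16 2022.
November 2022: Wed Nov 16 2022.
Next: January 2023 → Mon Jan 16 2023.
March 2023: Thu Mar 16 2023.

Thu Mar 16 2023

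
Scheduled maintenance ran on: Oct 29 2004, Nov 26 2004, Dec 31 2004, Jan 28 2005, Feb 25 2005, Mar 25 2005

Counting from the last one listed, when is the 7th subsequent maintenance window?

Oct 28 2005

Every date is a Friday; gaps 28, 35, 28, 28, 28 days.
Each is the last Friday of its month (at least one falls on the 29th or later, ruling out '4th Friday').
April 2005 ends with Friday Apr 29 2005.
Last Friday of May 2005: May 27 2005.
June 2005 ends with Friday Jun 24 2005.
Last Friday of July 2005: Jul 29 2005.
August 2005 ends with Friday Aug 26 2005.
September 2005 ends with Friday Sep 30 2005.
October 2005 ends with Friday Oct 28 2005.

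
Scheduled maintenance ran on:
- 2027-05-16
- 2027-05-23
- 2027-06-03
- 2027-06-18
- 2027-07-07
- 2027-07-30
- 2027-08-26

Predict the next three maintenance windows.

2027-09-26, 2027-10-31, 2027-12-09

Intervals are 7, 11, 15, 19, 23, 27 days — an arithmetic progression with common difference 4.
Next gap: 31 days. 2027-08-26 + 31 days = 2027-09-26.
Next gap: 35 days. 2027-09-26 + 35 days = 2027-10-31.
Next gap: 39 days. 2027-10-31 + 39 days = 2027-12-09.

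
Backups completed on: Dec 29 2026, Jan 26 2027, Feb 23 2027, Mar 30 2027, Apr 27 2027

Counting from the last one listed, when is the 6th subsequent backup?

These are Tuesdays with 28, 28, 35, 28-day gaps.
Each is the final Tuesday of its month — Dec 29 2026 is past the 28th, so '4th Tuesday' doesn't fit.
Last Tuesday of May 2027: May 25 2027.
Last Tuesday of June 2027: Jun 29 2027.
Last Tuesday of July 2027: Jul 27 2027.
Last Tuesday of August 2027: Aug 31 2027.
Last Tuesday of September 2027: Sep 28 2027.
Last Tuesday of October 2027: Oct 26 2027.

Oct 26 2027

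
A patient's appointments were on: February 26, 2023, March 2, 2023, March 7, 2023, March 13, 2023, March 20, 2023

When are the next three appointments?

March 28, 2023; April 6, 2023; April 16, 2023

Gaps: 4, 5, 6, 7 days — each gap is 1 larger than the previous one.
Next gap: 8 days. March 20, 2023 + 8 days = March 28, 2023.
Next gap: 9 days. March 28, 2023 + 9 days = April 6, 2023.
Next gap: 10 days. April 6, 2023 + 10 days = April 16, 2023.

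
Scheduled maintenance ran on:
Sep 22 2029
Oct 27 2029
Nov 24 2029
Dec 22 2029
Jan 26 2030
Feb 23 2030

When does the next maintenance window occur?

All dates are Saturdays, 35, 28, 28, 35, 28 days apart.
Specifically, the 4th Saturday of each month.
March 2030 — 4th Saturday is Mar 23 2030.

Mar 23 2030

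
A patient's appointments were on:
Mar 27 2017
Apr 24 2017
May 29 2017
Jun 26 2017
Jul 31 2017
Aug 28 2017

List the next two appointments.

Sep 25 2017, Oct 30 2017

These are Mondays with 28, 35, 28, 35, 28-day gaps.
Each is the final Monday of its month — May 29 2017 is past the 28th, so '4th Monday' doesn't fit.
Last Monday of September 2017: Sep 25 2017.
Last Monday of October 2017: Oct 30 2017.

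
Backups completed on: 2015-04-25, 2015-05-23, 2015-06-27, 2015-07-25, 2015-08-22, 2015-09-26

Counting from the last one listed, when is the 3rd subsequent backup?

These are Saturdays at 28- or 35-day spacing (28, 35, 28, 28, 35).
The pattern: 4th Saturday of the month.
4th Saturday of October 2015: 2015-10-24.
4th Saturday of November 2015: 2015-11-28.
4th Saturday of December 2015: 2015-12-26.

2015-12-26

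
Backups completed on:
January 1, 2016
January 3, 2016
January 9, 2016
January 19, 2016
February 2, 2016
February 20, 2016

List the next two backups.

March 13, 2016; April 8, 2016

Gaps: 2, 6, 10, 14, 18 days — each gap is 4 larger than the previous one.
Next gap: 22 days. February 20, 2016 + 22 days = March 13, 2016.
Next gap: 26 days. March 13, 2016 + 26 days = April 8, 2016.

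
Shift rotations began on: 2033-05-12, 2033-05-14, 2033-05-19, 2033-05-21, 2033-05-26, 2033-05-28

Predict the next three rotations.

Gaps: 2, 5, 2, 5, 2 days — not constant, but cyclic with period 2.
The events fall on every Thursday and Saturday.
Next Thursday: 2033-06-02.
Next Saturday: 2033-06-04.
Next Thursday: 2033-06-09.

2033-06-02, 2033-06-04, 2033-06-09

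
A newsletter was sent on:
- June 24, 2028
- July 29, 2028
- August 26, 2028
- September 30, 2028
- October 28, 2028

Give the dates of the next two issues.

November 25, 2028; December 30, 2028

All Saturdays; the gaps (35, 28, 35, 28) vary with month length.
This is the last Saturday of each month.
Last Saturday of November 2028: November 25, 2028.
December 2028 ends with Saturday December 30, 2028.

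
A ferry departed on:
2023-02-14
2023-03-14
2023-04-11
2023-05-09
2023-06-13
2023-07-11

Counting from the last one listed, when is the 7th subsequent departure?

These are Tuesdays at 28- or 35-day spacing (28, 28, 28, 35, 28).
The pattern: 2nd Tuesday of the month.
August 2023 — 2nd Tuesday is 2023-08-08.
September 2023 — 2nd Tuesday is 2023-09-12.
October 2023 — 2nd Tuesday is 2023-10-10.
2nd Tuesday of November 2023: 2023-11-14.
2nd Tuesday of December 2023: 2023-12-12.
January 2024 — 2nd Tuesday is 2024-01-09.
February 2024 — 2nd Tuesday is 2024-02-13.

2024-02-13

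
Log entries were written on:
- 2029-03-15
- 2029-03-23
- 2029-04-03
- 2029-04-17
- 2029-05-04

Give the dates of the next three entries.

Gaps: 8, 11, 14, 17 days — each gap is 3 larger than the previous one.
Next gap: 20 days. 2029-05-04 + 20 days = 2029-05-24.
Next gap: 23 days. 2029-05-24 + 23 days = 2029-06-16.
Next gap: 26 days. 2029-06-16 + 26 days = 2029-07-12.

2029-05-24, 2029-06-16, 2029-07-12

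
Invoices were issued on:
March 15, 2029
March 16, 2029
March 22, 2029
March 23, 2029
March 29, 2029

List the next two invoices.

Every event lands on a Thursday or Friday (gaps cycle 1, 6, 1, 6).
So the schedule is: every Thursday and Friday.
The following Friday is March 30, 2029.
Next Thursday: April 5, 2029.

March 30, 2029; April 5, 2029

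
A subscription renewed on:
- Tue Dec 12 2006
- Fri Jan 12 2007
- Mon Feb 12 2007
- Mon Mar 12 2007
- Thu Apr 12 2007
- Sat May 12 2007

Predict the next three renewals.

Each date is the 12th; the gaps (31, 31, 28, 31, 30) track the month lengths.
The rule is the 12th of each month.
Next: June 2007 → Tue Jun 12 2007.
Next: July 2007 → Thu Jul 12 2007.
Next: August 2007 → Sun Aug 12 2007.

Tue Jun 12 2007, Thu Jul 12 2007, Sun Aug 12 2007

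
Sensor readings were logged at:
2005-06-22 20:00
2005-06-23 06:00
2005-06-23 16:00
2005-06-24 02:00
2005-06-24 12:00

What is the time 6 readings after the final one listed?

2005-06-27 00:00

Spacing: 10, 10, 10, 10 h — constant 10 h.
2005-06-24 12:00 + 10 h = 2005-06-24 22:00.
2005-06-24 22:00 + 10 h = 2005-06-25 08:00.
2005-06-25 08:00 + 10 h = 2005-06-25 18:00.
2005-06-25 18:00 + 10 h = 2005-06-26 04:00.
2005-06-26 04:00 + 10 h = 2005-06-26 14:00.
2005-06-26 14:00 + 10 h = 2005-06-27 00:00.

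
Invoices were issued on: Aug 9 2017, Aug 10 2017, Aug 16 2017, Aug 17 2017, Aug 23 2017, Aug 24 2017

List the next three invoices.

Aug 30 2017, Aug 31 2017, Sep 6 2017

Every event lands on a Wednesday or Thursday (gaps cycle 1, 6, 1, 6, 1).
So the schedule is: every Wednesday and Thursday.
Next Wednesday: Aug 30 2017.
Next Thursday: Aug 31 2017.
Next Wednesday: Sep 6 2017.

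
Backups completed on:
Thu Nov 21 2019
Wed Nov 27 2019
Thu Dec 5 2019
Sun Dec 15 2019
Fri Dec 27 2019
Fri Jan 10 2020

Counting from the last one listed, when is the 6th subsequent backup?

Intervals are 6, 8, 10, 12, 14 days — an arithmetic progression with common difference 2.
Next gap: 16 days. Fri Jan 10 2020 + 16 days = Sun Jan 26 2020.
Next gap: 18 days. Sun Jan 26 2020 + 18 days = Thu Feb 13 2020.
Next gap: 20 days. Thu Feb 13 2020 + 20 days = Wed Mar 4 2020.
Next gap: 22 days. Wed Mar 4 2020 + 22 days = Thu Mar 26 2020.
Next gap: 24 days. Thu Mar 26 2020 + 24 days = Sun Apr 19 2020.
Next gap: 26 days. Sun Apr 19 2020 + 26 days = Fri May 15 2020.

Fri May 15 2020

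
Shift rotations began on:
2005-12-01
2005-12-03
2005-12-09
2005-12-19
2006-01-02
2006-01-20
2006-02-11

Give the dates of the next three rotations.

2006-03-09, 2006-04-08, 2006-05-12

Intervals are 2, 6, 10, 14, 18, 22 days — an arithmetic progression with common difference 4.
Next gap: 26 days. 2006-02-11 + 26 days = 2006-03-09.
Next gap: 30 days. 2006-03-09 + 30 days = 2006-04-08.
Next gap: 34 days. 2006-04-08 + 34 days = 2006-05-12.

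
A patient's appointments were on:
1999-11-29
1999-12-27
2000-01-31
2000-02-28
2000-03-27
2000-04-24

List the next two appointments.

2000-05-29, 2000-06-26

All Mondays; the gaps (28, 35, 28, 28, 28) vary with month length.
This is the last Monday of each month.
Last Monday of May 2000: 2000-05-29.
Last Monday of June 2000: 2000-06-26.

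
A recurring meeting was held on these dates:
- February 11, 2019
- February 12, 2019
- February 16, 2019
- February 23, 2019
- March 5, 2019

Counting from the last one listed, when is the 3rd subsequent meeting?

April 22, 2019

Intervals are 1, 4, 7, 10 days — an arithmetic progression with common difference 3.
Next gap: 13 days. March 5, 2019 + 13 days = March 18, 2019.
Next gap: 16 days. March 18, 2019 + 16 days = April 3, 2019.
Next gap: 19 days. April 3, 2019 + 19 days = April 22, 2019.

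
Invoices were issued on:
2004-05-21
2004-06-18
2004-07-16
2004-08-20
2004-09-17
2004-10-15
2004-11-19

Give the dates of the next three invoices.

Gaps: 28, 28, 35, 28, 28, 35 days — a mix of 28 and 35. Every date is a Friday.
Each is the 3rd Friday of its month.
3rd Friday of December 2004: 2004-12-17.
January 2005 — 3rd Friday is 2005-01-21.
February 2005 — 3rd Friday is 2005-02-18.

2004-12-17, 2005-01-21, 2005-02-18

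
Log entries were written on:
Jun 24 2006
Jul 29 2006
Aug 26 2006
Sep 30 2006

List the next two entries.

Oct 28 2006, Nov 25 2006

All Saturdays; the gaps (35, 28, 35) vary with month length.
This is the last Saturday of each month.
October 2006 ends with Saturday Oct 28 2006.
Last Saturday of November 2006: Nov 25 2006.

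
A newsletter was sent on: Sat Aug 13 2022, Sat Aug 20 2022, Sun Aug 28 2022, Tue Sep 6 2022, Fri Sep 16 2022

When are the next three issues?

The spacing grows by 1 each time: 7, 8, 9, 10 days.
Next gap: 11 days. Fri Sep 16 2022 + 11 days = Tue Sep 27 2022.
Next gap: 12 days. Tue Sep 27 2022 + 12 days = Sun Oct 9 2022.
Next gap: 13 days. Sun Oct 9 2022 + 13 days = Sat Oct 22 2022.

Tue Sep 27 2022, Sun Oct 9 2022, Sat Oct 22 2022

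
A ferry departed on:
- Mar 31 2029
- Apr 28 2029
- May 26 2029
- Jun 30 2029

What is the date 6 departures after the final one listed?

All Saturdays; the gaps (28, 28, 35) vary with month length.
This is the last Saturday of each month.
Last Saturday of July 2029: Jul 28 2029.
Last Saturday of August 2029: Aug 25 2029.
September 2029 ends with Saturday Sep 29 2029.
Last Saturday of October 2029: Oct 27 2029.
Last Saturday of November 2029: Nov 24 2029.
Last Saturday of December 2029: Dec 29 2029.

Dec 29 2029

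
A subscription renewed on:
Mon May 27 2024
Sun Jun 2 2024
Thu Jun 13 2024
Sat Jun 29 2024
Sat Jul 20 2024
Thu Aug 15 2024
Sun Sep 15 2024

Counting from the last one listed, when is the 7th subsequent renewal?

Sun Sep 7 2025

Gaps: 6, 11, 16, 21, 26, 31 days — each gap is 5 larger than the previous one.
Next gap: 36 days. Sun Sep 15 2024 + 36 days = Mon Oct 21 2024.
Next gap: 41 days. Mon Oct 21 2024 + 41 days = Sun Dec 1 2024.
Next gap: 46 days. Sun Dec 1 2024 + 46 days = Thu Jan 16 2025.
Next gap: 51 days. Thu Jan 16 2025 + 51 days = Sat Mar 8 2025.
Next gap: 56 days. Sat Mar 8 2025 + 56 days = Sat May 3 2025.
Next gap: 61 days. Sat May 3 2025 + 61 days = Thu Jul 3 2025.
Next gap: 66 days. Thu Jul 3 2025 + 66 days = Sun Sep 7 2025.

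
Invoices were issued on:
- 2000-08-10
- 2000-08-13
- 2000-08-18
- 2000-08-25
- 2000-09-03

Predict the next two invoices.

The spacing grows by 2 each time: 3, 5, 7, 9 days.
Next gap: 11 days. 2000-09-03 + 11 days = 2000-09-14.
Next gap: 13 days. 2000-09-14 + 13 days = 2000-09-27.

2000-09-14, 2000-09-27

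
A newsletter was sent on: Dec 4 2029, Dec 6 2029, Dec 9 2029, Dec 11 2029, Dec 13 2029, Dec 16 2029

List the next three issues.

Gaps: 2, 3, 2, 2, 3 days — not constant, but cyclic with period 3.
The events fall on every Tuesday, Thursday and Sunday.
The following Tuesday is Dec 18 2029.
Next Thursday: Dec 20 2029.
The following Sunday is Dec 23 2029.

Dec 18 2029, Dec 20 2029, Dec 23 2029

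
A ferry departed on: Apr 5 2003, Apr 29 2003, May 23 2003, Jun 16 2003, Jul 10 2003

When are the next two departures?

Aug 3 2003, Aug 27 2003

The spacing is 24, 24, 24, 24 days — always 24 days.
Jul 10 2003 + 24 days = Aug 3 2003.
Aug 3 2003 + 24 days = Aug 27 2003.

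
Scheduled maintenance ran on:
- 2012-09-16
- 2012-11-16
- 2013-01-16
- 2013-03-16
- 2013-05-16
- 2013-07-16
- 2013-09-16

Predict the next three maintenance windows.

Each date is the 16th; the gaps (61, 61, 59, 61, 61, 62) track the month lengths.
The rule is the 16th of every 2 months.
Next: November 2013 → 2013-11-16.
Next: January 2014 → 2014-01-16.
March 2014: 2014-03-16.

2013-11-16, 2014-01-16, 2014-03-16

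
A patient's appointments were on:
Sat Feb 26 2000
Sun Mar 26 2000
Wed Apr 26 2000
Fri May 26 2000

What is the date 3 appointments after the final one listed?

The day-of-month is always 26 (29, 31, 30 days between events).
So this recurs on the 26th of each month.
June 2000: Mon Jun 26 2000.
July 2000: Wed Jul 26 2000.
Next: August 2000 → Sat Aug 26 2000.

Sat Aug 26 2000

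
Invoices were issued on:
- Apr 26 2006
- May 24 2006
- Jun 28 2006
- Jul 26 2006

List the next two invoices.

Aug 23 2006, Sep 27 2006

Gaps: 28, 35, 28 days — a mix of 28 and 35. Every date is a Wednesday.
Each is the 4th Wednesday of its month.
4th Wednesday of August 2006: Aug 23 2006.
September 2006 — 4th Wednesday is Sep 27 2006.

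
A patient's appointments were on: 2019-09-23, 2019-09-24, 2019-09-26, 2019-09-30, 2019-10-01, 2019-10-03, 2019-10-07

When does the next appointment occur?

Gaps: 1, 2, 4, 1, 2, 4 days — not constant, but cyclic with period 3.
The events fall on every Monday, Tuesday and Thursday.
Next Tuesday: 2019-10-08.

2019-10-08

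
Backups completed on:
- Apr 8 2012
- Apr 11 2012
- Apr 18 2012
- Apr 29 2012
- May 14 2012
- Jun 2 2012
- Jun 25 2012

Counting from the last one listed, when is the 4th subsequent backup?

Nov 4 2012

Gaps: 3, 7, 11, 15, 19, 23 days — each gap is 4 larger than the previous one.
Next gap: 27 days. Jun 25 2012 + 27 days = Jul 22 2012.
Next gap: 31 days. Jul 22 2012 + 31 days = Aug 22 2012.
Next gap: 35 days. Aug 22 2012 + 35 days = Sep 26 2012.
Next gap: 39 days. Sep 26 2012 + 39 days = Nov 4 2012.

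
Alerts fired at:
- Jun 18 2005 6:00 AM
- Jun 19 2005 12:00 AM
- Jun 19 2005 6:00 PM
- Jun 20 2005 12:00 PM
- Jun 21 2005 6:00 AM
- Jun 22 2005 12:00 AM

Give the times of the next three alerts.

Spacing: 18, 18, 18, 18, 18 h — constant 18 h.
Jun 22 2005 12:00 AM + 18 h = Jun 22 2005 6:00 PM.
Jun 22 2005 6:00 PM + 18 h = Jun 23 2005 12:00 PM.
Jun 23 2005 12:00 PM + 18 h = Jun 24 2005 6:00 AM.

Jun 22 2005 6:00 PM, Jun 23 2005 12:00 PM, Jun 24 2005 6:00 AM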